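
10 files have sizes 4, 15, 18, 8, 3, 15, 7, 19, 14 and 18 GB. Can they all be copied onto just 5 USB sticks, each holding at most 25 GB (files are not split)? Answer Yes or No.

No

Total = 121 GB; ⌈121/25⌉ = 5.
6 files each exceed half the capacity and cannot share a USB stick, forcing at least 6 USB sticks.
At least 6 USB sticks are required, but only 5 are allowed.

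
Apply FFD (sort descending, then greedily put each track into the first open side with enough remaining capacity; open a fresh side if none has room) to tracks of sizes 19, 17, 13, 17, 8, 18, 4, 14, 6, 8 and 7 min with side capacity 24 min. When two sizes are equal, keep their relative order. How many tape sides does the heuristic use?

Sorted descending: 19, 18, 17, 17, 14, 13, 8, 8, 7, 6, 4.
  19 → side 1 (new)  [load 19/24]
  18 → side 2 (new)  [load 18/24]
  17 → side 3 (new)  [load 17/24]
  17 → side 4 (new)  [load 17/24]
  14 → side 5 (new)  [load 14/24]
  13 → side 6 (new)  [load 13/24]
  8 → side 5  [load 22/24]
  8 → side 6  [load 21/24]
  7 → side 3  [load 24/24]
  6 → side 2  [load 24/24]
  4 → side 1  [load 23/24]
6 tape sides opened.

6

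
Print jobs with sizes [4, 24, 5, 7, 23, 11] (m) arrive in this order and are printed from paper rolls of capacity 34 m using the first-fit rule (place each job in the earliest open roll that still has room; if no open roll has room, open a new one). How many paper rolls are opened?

3

  4 → roll 1 (new)  [load 4/34]
  24 → roll 1  [load 28/34]
  5 → roll 1  [load 33/34]
  7 → roll 2 (new)  [load 7/34]
  23 → roll 2  [load 30/34]
  11 → roll 3 (new)  [load 11/34]
3 paper rolls opened.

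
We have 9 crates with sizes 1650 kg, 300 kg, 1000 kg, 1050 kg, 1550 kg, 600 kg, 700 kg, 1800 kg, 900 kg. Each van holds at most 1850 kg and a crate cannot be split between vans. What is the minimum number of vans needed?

Total = 1800 + 1650 + 1550 + 1050 + 1000 + 900 + 700 + 600 + 300 = 9550 kg.
Lower bound: ⌈9550/1850⌉ = 6 vans.
A packing using 6 vans:
  van 1: 1800 = 1800
  van 2: 1650 = 1650
  van 3: 1550 + 300 = 1850
  van 4: 1050 + 700 = 1750
  van 5: 1000 + 600 = 1600
  van 6: 900 = 900
This matches the lower bound, so 6 is optimal.

6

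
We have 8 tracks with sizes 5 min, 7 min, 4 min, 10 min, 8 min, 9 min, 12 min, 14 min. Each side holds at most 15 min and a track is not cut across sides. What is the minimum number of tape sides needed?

Total = 14 + 12 + 10 + 9 + 8 + 7 + 5 + 4 = 69 min.
Lower bound: ⌈69/15⌉ = 5 tape sides.
A packing using 5 tape sides:
  side 1: 14 = 14
  side 2: 12 = 12
  side 3: 10 + 5 = 15
  side 4: 9 + 4 = 13
  side 5: 8 + 7 = 15
This matches the lower bound, so 5 is optimal.

5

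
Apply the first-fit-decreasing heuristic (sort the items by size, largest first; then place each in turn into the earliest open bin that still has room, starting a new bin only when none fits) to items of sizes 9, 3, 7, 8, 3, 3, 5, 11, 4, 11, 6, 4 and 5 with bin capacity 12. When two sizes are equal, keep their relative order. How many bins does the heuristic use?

Sorted descending: 11, 11, 9, 8, 7, 6, 5, 5, 4, 4, 3, 3, 3.
  11 → bin 1 (new)  [load 11/12]
  11 → bin 2 (new)  [load 11/12]
  9 → bin 3 (new)  [load 9/12]
  8 → bin 4 (new)  [load 8/12]
  7 → bin 5 (new)  [load 7/12]
  6 → bin 6 (new)  [load 6/12]
  5 → bin 5  [load 12/12]
  5 → bin 6  [load 11/12]
  4 → bin 4  [load 12/12]
  4 → bin 7 (new)  [load 4/12]
  3 → bin 3  [load 12/12]
  3 → bin 7  [load 7/12]
  3 → bin 7  [load 10/12]
7 bins opened.

7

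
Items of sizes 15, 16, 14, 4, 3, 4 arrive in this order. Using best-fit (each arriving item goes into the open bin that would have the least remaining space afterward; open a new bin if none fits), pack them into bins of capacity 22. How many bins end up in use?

3

  15 → bin 1 (new)  [load 15/22]
  16 → bin 2 (new)  [load 16/22]
  14 → bin 3 (new)  [load 14/22]
  4 → bin 2  [load 20/22]
  3 → bin 1  [load 18/22]
  4 → bin 1  [load 22/22]
3 bins opened.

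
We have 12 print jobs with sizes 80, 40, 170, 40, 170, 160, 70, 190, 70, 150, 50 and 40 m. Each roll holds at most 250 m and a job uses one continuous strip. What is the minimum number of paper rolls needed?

6

Total = 190 + 170 + 170 + 160 + 150 + 80 + 70 + 70 + 50 + 40 + 40 + 40 = 1230 m.
Lower bound: ⌈1230/250⌉ = 5 paper rolls.
A packing using 6 paper rolls:
  roll 1: 190 + 50 = 240
  roll 2: 170 + 80 = 250
  roll 3: 170 + 70 = 240
  roll 4: 160 + 70 = 230
  roll 5: 150 + 40 + 40 = 230
  roll 6: 40 = 40
No arrangement into 5 paper rolls stays within capacity, so 6 is optimal.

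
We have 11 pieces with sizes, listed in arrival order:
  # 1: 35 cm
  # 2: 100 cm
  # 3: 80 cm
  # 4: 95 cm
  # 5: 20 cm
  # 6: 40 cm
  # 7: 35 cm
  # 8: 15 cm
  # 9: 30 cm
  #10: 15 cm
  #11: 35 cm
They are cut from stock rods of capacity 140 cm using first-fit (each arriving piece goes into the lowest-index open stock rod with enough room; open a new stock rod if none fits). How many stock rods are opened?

  35 → stock rod 1 (new)  [load 35/140]
  100 → stock rod 1  [load 135/140]
  80 → stock rod 2 (new)  [load 80/140]
  95 → stock rod 3 (new)  [load 95/140]
  20 → stock rod 2  [load 100/140]
  40 → stock rod 2  [load 140/140]
  35 → stock rod 3  [load 130/140]
  15 → stock rod 4 (new)  [load 15/140]
  30 → stock rod 4  [load 45/140]
  15 → stock rod 4  [load 60/140]
  35 → stock rod 4  [load 95/140]
4 stock rods opened.

4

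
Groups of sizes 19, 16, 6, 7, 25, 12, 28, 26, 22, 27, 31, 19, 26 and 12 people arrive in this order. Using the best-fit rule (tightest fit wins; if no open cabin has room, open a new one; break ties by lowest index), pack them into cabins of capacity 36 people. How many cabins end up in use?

10

  19 → cabin 1 (new)  [load 19/36]
  16 → cabin 1  [load 35/36]
  6 → cabin 2 (new)  [load 6/36]
  7 → cabin 2  [load 13/36]
  25 → cabin 3 (new)  [load 25/36]
  12 → cabin 2  [load 25/36]
  28 → cabin 4 (new)  [load 28/36]
  26 → cabin 5 (new)  [load 26/36]
  22 → cabin 6 (new)  [load 22/36]
  27 → cabin 7 (new)  [load 27/36]
  31 → cabin 8 (new)  [load 31/36]
  19 → cabin 9 (new)  [load 19/36]
  26 → cabin 10 (new)  [load 26/36]
  12 → cabin 6  [load 34/36]
10 cabins opened.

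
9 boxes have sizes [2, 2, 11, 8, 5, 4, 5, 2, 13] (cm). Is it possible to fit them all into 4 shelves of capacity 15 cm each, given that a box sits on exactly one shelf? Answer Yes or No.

Yes

A valid assignment using 4 shelves:
  shelf 1: 13 + 2 = 15
  shelf 2: 11 + 4 = 15
  shelf 3: 8 + 5 + 2 = 15
  shelf 4: 5 + 2 = 7
Every load is within 15 cm, so 4 shelves suffice.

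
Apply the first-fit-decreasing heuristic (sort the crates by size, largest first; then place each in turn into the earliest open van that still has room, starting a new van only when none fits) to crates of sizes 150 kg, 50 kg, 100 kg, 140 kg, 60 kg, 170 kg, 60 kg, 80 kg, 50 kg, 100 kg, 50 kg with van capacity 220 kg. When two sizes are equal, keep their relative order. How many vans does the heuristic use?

5

Sorted descending: 170, 150, 140, 100, 100, 80, 60, 60, 50, 50, 50.
  170 → van 1 (new)  [load 170/220]
  150 → van 2 (new)  [load 150/220]
  140 → van 3 (new)  [load 140/220]
  100 → van 4 (new)  [load 100/220]
  100 → van 4  [load 200/220]
  80 → van 3  [load 220/220]
  60 → van 2  [load 210/220]
  60 → van 5 (new)  [load 60/220]
  50 → van 1  [load 220/220]
  50 → van 5  [load 110/220]
  50 → van 5  [load 160/220]
5 vans opened.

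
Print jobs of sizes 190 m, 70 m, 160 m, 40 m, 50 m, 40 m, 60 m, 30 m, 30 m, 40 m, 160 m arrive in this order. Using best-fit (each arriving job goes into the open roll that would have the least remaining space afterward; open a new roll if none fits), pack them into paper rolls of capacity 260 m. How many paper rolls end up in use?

  190 → roll 1 (new)  [load 190/260]
  70 → roll 1  [load 260/260]
  160 → roll 2 (new)  [load 160/260]
  40 → roll 2  [load 200/260]
  50 → roll 2  [load 250/260]
  40 → roll 3 (new)  [load 40/260]
  60 → roll 3  [load 100/260]
  30 → roll 3  [load 130/260]
  30 → roll 3  [load 160/260]
  40 → roll 3  [load 200/260]
  160 → roll 4 (new)  [load 160/260]
4 paper rolls opened.

4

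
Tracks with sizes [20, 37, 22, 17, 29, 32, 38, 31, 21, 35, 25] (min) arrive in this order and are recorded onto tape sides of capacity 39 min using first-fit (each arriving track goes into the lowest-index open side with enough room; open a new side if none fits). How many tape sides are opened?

10

  20 → side 1 (new)  [load 20/39]
  37 → side 2 (new)  [load 37/39]
  22 → side 3 (new)  [load 22/39]
  17 → side 1  [load 37/39]
  29 → side 4 (new)  [load 29/39]
  32 → side 5 (new)  [load 32/39]
  38 → side 6 (new)  [load 38/39]
  31 → side 7 (new)  [load 31/39]
  21 → side 8 (new)  [load 21/39]
  35 → side 9 (new)  [load 35/39]
  25 → side 10 (new)  [load 25/39]
10 tape sides opened.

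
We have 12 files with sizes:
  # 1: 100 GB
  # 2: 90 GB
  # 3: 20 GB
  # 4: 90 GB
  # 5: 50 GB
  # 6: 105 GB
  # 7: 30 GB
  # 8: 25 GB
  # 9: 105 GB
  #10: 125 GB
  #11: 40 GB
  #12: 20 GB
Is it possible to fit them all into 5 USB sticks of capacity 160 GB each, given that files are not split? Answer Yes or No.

No

Total = 800 GB; ⌈800/160⌉ = 5.
6 files each exceed half the capacity and cannot share a USB stick, forcing at least 6 USB sticks.
At least 6 USB sticks are required, but only 5 are allowed.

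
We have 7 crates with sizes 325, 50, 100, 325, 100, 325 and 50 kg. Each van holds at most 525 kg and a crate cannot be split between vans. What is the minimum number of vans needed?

Total = 325 + 325 + 325 + 100 + 100 + 50 + 50 = 1275 kg.
Lower bound: ⌈1275/525⌉ = 3 vans.
A packing using 3 vans:
  van 1: 325 + 100 + 100 = 525
  van 2: 325 + 50 + 50 = 425
  van 3: 325 = 325
This matches the lower bound, so 3 is optimal.

3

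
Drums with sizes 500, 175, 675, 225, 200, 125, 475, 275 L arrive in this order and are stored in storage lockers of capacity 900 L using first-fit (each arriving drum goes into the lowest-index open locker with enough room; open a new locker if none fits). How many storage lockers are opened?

  500 → locker 1 (new)  [load 500/900]
  175 → locker 1  [load 675/900]
  675 → locker 2 (new)  [load 675/900]
  225 → locker 1  [load 900/900]
  200 → locker 2  [load 875/900]
  125 → locker 3 (new)  [load 125/900]
  475 → locker 3  [load 600/900]
  275 → locker 3  [load 875/900]
3 storage lockers opened.

3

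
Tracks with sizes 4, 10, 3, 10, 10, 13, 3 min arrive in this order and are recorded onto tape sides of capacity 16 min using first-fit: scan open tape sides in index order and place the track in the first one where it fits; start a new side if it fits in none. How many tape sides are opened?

  4 → side 1 (new)  [load 4/16]
  10 → side 1  [load 14/16]
  3 → side 2 (new)  [load 3/16]
  10 → side 2  [load 13/16]
  10 → side 3 (new)  [load 10/16]
  13 → side 4 (new)  [load 13/16]
  3 → side 2  [load 16/16]
4 tape sides opened.

4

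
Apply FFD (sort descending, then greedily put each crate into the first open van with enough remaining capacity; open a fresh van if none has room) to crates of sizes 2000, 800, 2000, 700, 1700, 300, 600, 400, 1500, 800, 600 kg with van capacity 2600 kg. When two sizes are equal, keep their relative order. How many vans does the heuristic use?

Sorted descending: 2000, 2000, 1700, 1500, 800, 800, 700, 600, 600, 400, 300.
  2000 → van 1 (new)  [load 2000/2600]
  2000 → van 2 (new)  [load 2000/2600]
  1700 → van 3 (new)  [load 1700/2600]
  1500 → van 4 (new)  [load 1500/2600]
  800 → van 3  [load 2500/2600]
  800 → van 4  [load 2300/2600]
  700 → van 5 (new)  [load 700/2600]
  600 → van 1  [load 2600/2600]
  600 → van 2  [load 2600/2600]
  400 → van 5  [load 1100/2600]
  300 → van 4  [load 2600/2600]
5 vans opened.

5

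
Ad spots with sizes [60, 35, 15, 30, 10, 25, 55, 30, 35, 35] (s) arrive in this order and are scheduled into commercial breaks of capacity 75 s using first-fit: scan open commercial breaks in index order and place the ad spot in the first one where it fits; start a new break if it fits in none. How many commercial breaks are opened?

5

  60 → break 1 (new)  [load 60/75]
  35 → break 2 (new)  [load 35/75]
  15 → break 1  [load 75/75]
  30 → break 2  [load 65/75]
  10 → break 2  [load 75/75]
  25 → break 3 (new)  [load 25/75]
  55 → break 4 (new)  [load 55/75]
  30 → break 3  [load 55/75]
  35 → break 5 (new)  [load 35/75]
  35 → break 5  [load 70/75]
5 commercial breaks opened.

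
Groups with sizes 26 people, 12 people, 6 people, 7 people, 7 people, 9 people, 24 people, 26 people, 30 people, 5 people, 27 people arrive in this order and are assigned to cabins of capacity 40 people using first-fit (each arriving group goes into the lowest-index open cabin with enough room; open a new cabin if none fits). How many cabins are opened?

6

  26 → cabin 1 (new)  [load 26/40]
  12 → cabin 1  [load 38/40]
  6 → cabin 2 (new)  [load 6/40]
  7 → cabin 2  [load 13/40]
  7 → cabin 2  [load 20/40]
  9 → cabin 2  [load 29/40]
  24 → cabin 3 (new)  [load 24/40]
  26 → cabin 4 (new)  [load 26/40]
  30 → cabin 5 (new)  [load 30/40]
  5 → cabin 2  [load 34/40]
  27 → cabin 6 (new)  [load 27/40]
6 cabins opened.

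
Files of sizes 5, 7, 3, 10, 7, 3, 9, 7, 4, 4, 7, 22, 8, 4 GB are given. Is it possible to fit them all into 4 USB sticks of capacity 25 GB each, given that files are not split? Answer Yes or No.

Yes

A valid assignment using 4 USB sticks:
  USB stick 1: 22 + 3 = 25
  USB stick 2: 10 + 8 + 7 = 25
  USB stick 3: 9 + 7 + 5 + 4 = 25
  USB stick 4: 7 + 7 + 4 + 4 + 3 = 25
Every load is within 25 GB, so 4 USB sticks suffice.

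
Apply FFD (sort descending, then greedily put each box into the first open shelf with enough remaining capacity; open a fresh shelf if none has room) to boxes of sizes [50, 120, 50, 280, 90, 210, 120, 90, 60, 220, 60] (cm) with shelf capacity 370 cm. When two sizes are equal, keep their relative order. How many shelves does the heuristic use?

4

Sorted descending: 280, 220, 210, 120, 120, 90, 90, 60, 60, 50, 50.
  280 → shelf 1 (new)  [load 280/370]
  220 → shelf 2 (new)  [load 220/370]
  210 → shelf 3 (new)  [load 210/370]
  120 → shelf 2  [load 340/370]
  120 → shelf 3  [load 330/370]
  90 → shelf 1  [load 370/370]
  90 → shelf 4 (new)  [load 90/370]
  60 → shelf 4  [load 150/370]
  60 → shelf 4  [load 210/370]
  50 → shelf 4  [load 260/370]
  50 → shelf 4  [load 310/370]
4 shelves opened.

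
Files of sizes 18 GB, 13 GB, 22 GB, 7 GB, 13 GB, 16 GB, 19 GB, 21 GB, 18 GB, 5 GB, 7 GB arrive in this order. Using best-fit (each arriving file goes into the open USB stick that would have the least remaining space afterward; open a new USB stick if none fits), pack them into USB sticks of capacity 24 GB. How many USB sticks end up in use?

  18 → USB stick 1 (new)  [load 18/24]
  13 → USB stick 2 (new)  [load 13/24]
  22 → USB stick 3 (new)  [load 22/24]
  7 → USB stick 2  [load 20/24]
  13 → USB stick 4 (new)  [load 13/24]
  16 → USB stick 5 (new)  [load 16/24]
  19 → USB stick 6 (new)  [load 19/24]
  21 → USB stick 7 (new)  [load 21/24]
  18 → USB stick 8 (new)  [load 18/24]
  5 → USB stick 6  [load 24/24]
  7 → USB stick 5  [load 23/24]
8 USB sticks opened.

8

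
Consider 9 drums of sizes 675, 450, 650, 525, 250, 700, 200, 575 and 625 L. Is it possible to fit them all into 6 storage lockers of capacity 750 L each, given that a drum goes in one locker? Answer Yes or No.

Total = 4650 L; ⌈4650/750⌉ = 7.
At least 7 storage lockers are required, but only 6 are allowed.

No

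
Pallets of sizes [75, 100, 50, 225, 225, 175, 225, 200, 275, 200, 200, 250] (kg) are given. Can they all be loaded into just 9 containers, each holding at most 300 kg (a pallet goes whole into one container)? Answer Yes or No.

A valid assignment using 9 containers:
  container 1: 275 = 275
  container 2: 250 + 50 = 300
  container 3: 225 + 75 = 300
  container 4: 225 = 225
  container 5: 225 = 225
  container 6: 200 + 100 = 300
  container 7: 200 = 200
  container 8: 200 = 200
  container 9: 175 = 175
Every load is within 300 kg, so 9 containers suffice.

Yes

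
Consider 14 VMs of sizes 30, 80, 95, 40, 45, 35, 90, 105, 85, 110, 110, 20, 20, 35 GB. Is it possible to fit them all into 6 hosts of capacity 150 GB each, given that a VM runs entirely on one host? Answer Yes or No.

Total = 900 GB; ⌈900/150⌉ = 6.
7 VMs each exceed half the capacity and cannot share a host, forcing at least 7 hosts.
At least 7 hosts are required, but only 6 are allowed.

No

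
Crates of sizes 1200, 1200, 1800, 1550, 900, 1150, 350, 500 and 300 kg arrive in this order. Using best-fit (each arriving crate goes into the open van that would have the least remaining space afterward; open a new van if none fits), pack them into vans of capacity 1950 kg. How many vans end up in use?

  1200 → van 1 (new)  [load 1200/1950]
  1200 → van 2 (new)  [load 1200/1950]
  1800 → van 3 (new)  [load 1800/1950]
  1550 → van 4 (new)  [load 1550/1950]
  900 → van 5 (new)  [load 900/1950]
  1150 → van 6 (new)  [load 1150/1950]
  350 → van 4  [load 1900/1950]
  500 → van 1  [load 1700/1950]
  300 → van 2  [load 1500/1950]
6 vans opened.

6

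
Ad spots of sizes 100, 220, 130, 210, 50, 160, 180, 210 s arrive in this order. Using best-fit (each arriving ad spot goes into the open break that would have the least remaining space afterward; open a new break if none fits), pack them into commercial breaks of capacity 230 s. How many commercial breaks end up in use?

6

  100 → break 1 (new)  [load 100/230]
  220 → break 2 (new)  [load 220/230]
  130 → break 1  [load 230/230]
  210 → break 3 (new)  [load 210/230]
  50 → break 4 (new)  [load 50/230]
  160 → break 4  [load 210/230]
  180 → break 5 (new)  [load 180/230]
  210 → break 6 (new)  [load 210/230]
6 commercial breaks opened.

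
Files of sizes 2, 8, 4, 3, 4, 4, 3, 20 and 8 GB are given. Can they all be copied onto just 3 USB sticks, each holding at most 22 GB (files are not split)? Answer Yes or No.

A valid assignment using 3 USB sticks:
  USB stick 1: 20 + 2 = 22
  USB stick 2: 8 + 8 + 4 = 20
  USB stick 3: 4 + 4 + 3 + 3 = 14
Every load is within 22 GB, so 3 USB sticks suffice.

Yes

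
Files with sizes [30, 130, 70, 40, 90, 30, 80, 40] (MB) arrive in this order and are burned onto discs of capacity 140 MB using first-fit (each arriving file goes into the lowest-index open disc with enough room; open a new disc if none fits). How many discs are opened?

4

  30 → disc 1 (new)  [load 30/140]
  130 → disc 2 (new)  [load 130/140]
  70 → disc 1  [load 100/140]
  40 → disc 1  [load 140/140]
  90 → disc 3 (new)  [load 90/140]
  30 → disc 3  [load 120/140]
  80 → disc 4 (new)  [load 80/140]
  40 → disc 4  [load 120/140]
4 discs opened.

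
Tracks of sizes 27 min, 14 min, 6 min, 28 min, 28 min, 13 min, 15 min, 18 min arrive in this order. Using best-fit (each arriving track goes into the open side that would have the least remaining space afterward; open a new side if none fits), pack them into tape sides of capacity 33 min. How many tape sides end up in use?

5

  27 → side 1 (new)  [load 27/33]
  14 → side 2 (new)  [load 14/33]
  6 → side 1  [load 33/33]
  28 → side 3 (new)  [load 28/33]
  28 → side 4 (new)  [load 28/33]
  13 → side 2  [load 27/33]
  15 → side 5 (new)  [load 15/33]
  18 → side 5  [load 33/33]
5 tape sides opened.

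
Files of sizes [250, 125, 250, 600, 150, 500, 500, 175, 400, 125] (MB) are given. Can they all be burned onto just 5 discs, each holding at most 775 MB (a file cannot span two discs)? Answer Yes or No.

Yes

A valid assignment using 4 discs:
  disc 1: 600 + 175 = 775
  disc 2: 500 + 250 = 750
  disc 3: 500 + 150 + 125 = 775
  disc 4: 400 + 250 + 125 = 775
That uses only 4 ≤ 5, so 5 discs are enough.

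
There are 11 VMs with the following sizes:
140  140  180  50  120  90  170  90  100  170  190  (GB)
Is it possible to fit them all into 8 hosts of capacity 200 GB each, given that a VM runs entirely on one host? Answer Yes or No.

Total = 1440 GB; ⌈1440/200⌉ = 8.
The bound of 8 does not rule out 8, but exhaustive search shows no assignment into 8 hosts of capacity 200 GB exists — the minimum is 9.

No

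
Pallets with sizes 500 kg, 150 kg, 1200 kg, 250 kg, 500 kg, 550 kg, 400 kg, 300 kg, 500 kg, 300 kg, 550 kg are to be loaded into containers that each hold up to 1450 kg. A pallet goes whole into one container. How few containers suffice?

4

Total = 1200 + 550 + 550 + 500 + 500 + 500 + 400 + 300 + 300 + 250 + 150 = 5200 kg.
Lower bound: ⌈5200/1450⌉ = 4 containers.
A packing using 4 containers:
  container 1: 1200 + 250 = 1450
  container 2: 550 + 550 + 300 = 1400
  container 3: 500 + 500 + 400 = 1400
  container 4: 500 + 300 + 150 = 950
This matches the lower bound, so 4 is optimal.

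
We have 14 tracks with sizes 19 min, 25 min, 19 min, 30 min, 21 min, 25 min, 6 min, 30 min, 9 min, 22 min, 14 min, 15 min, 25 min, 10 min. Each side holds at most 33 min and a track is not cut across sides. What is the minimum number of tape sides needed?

10

Total = 30 + 30 + 25 + 25 + 25 + 22 + 21 + 19 + 19 + 15 + 14 + 10 + 9 + 6 = 270 min.
Lower bound: ⌈270/33⌉ = 9 tape sides.
A packing using 10 tape sides:
  side 1: 30 = 30
  side 2: 30 = 30
  side 3: 25 + 6 = 31
  side 4: 25 = 25
  side 5: 25 = 25
  side 6: 22 + 10 = 32
  side 7: 21 + 9 = 30
  side 8: 19 + 14 = 33
  side 9: 19 = 19
  side 10: 15 = 15
No arrangement into 9 tape sides stays within capacity, so 10 is optimal.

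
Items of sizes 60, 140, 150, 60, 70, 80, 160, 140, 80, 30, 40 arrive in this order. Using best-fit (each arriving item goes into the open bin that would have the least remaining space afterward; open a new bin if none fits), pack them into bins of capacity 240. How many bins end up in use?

5

  60 → bin 1 (new)  [load 60/240]
  140 → bin 1  [load 200/240]
  150 → bin 2 (new)  [load 150/240]
  60 → bin 2  [load 210/240]
  70 → bin 3 (new)  [load 70/240]
  80 → bin 3  [load 150/240]
  160 → bin 4 (new)  [load 160/240]
  140 → bin 5 (new)  [load 140/240]
  80 → bin 4  [load 240/240]
  30 → bin 2  [load 240/240]
  40 → bin 1  [load 240/240]
5 bins opened.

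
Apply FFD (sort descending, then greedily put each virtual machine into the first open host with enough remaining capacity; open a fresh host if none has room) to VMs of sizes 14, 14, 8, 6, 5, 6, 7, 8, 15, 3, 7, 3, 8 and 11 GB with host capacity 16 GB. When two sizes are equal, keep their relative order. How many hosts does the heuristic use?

Sorted descending: 15, 14, 14, 11, 8, 8, 8, 7, 7, 6, 6, 5, 3, 3.
  15 → host 1 (new)  [load 15/16]
  14 → host 2 (new)  [load 14/16]
  14 → host 3 (new)  [load 14/16]
  11 → host 4 (new)  [load 11/16]
  8 → host 5 (new)  [load 8/16]
  8 → host 5  [load 16/16]
  8 → host 6 (new)  [load 8/16]
  7 → host 6  [load 15/16]
  7 → host 7 (new)  [load 7/16]
  6 → host 7  [load 13/16]
  6 → host 8 (new)  [load 6/16]
  5 → host 4  [load 16/16]
  3 → host 7  [load 16/16]
  3 → host 8  [load 9/16]
8 hosts opened.

8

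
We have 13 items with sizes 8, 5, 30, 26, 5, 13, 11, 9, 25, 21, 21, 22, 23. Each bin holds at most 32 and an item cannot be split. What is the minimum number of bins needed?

Total = 30 + 26 + 25 + 23 + 22 + 21 + 21 + 13 + 11 + 9 + 8 + 5 + 5 = 219.
Lower bound: ⌈219/32⌉ = 7 bins.
A packing using 8 bins:
  bin 1: 30 = 30
  bin 2: 26 + 5 = 31
  bin 3: 25 + 5 = 30
  bin 4: 23 + 9 = 32
  bin 5: 22 + 8 = 30
  bin 6: 21 + 11 = 32
  bin 7: 21 = 21
  bin 8: 13 = 13
No arrangement into 7 bins stays within capacity, so 8 is optimal.

8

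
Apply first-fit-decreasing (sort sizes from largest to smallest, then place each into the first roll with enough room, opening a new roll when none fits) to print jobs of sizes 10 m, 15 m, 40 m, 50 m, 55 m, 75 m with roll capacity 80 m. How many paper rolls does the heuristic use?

4

Sorted descending: 75, 55, 50, 40, 15, 10.
  75 → roll 1 (new)  [load 75/80]
  55 → roll 2 (new)  [load 55/80]
  50 → roll 3 (new)  [load 50/80]
  40 → roll 4 (new)  [load 40/80]
  15 → roll 2  [load 70/80]
  10 → roll 2  [load 80/80]
4 paper rolls opened.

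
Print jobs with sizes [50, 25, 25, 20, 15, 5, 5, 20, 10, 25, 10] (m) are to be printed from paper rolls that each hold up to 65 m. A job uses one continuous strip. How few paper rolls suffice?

4

Total = 50 + 25 + 25 + 25 + 20 + 20 + 15 + 10 + 10 + 5 + 5 = 210 m.
Lower bound: ⌈210/65⌉ = 4 paper rolls.
A packing using 4 paper rolls:
  roll 1: 50 + 15 = 65
  roll 2: 25 + 25 + 10 + 5 = 65
  roll 3: 25 + 20 + 20 = 65
  roll 4: 10 + 5 = 15
This matches the lower bound, so 4 is optimal.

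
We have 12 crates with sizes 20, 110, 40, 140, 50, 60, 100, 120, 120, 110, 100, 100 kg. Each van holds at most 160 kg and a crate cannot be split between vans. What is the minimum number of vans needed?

Total = 140 + 120 + 120 + 110 + 110 + 100 + 100 + 100 + 60 + 50 + 40 + 20 = 1070 kg.
Lower bound: ⌈1070/160⌉ = 7 vans.
Also, 8 crates each exceed 80 kg, and no two of those can share a van, so at least 8 vans are needed.
A packing using 8 vans:
  van 1: 140 + 20 = 160
  van 2: 120 + 40 = 160
  van 3: 120 = 120
  van 4: 110 + 50 = 160
  van 5: 110 = 110
  van 6: 100 + 60 = 160
  van 7: 100 = 100
  van 8: 100 = 100
This matches the lower bound, so 8 is optimal.

8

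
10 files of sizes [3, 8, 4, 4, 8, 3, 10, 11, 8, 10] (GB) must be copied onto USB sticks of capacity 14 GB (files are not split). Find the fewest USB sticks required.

Total = 11 + 10 + 10 + 8 + 8 + 8 + 4 + 4 + 3 + 3 = 69 GB.
Lower bound: ⌈69/14⌉ = 5 USB sticks.
Also, 6 files each exceed 7 GB, and no two of those can share a USB stick, so at least 6 USB sticks are needed.
A packing using 6 USB sticks:
  USB stick 1: 11 + 3 = 14
  USB stick 2: 10 + 4 = 14
  USB stick 3: 10 + 4 = 14
  USB stick 4: 8 + 3 = 11
  USB stick 5: 8 = 8
  USB stick 6: 8 = 8
This matches the lower bound, so 6 is optimal.

6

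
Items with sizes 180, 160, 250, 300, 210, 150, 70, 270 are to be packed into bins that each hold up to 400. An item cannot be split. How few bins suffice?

Total = 300 + 270 + 250 + 210 + 180 + 160 + 150 + 70 = 1590.
Lower bound: ⌈1590/400⌉ = 4 bins.
A packing using 5 bins:
  bin 1: 300 + 70 = 370
  bin 2: 270 = 270
  bin 3: 250 + 150 = 400
  bin 4: 210 + 180 = 390
  bin 5: 160 = 160
No arrangement into 4 bins stays within capacity, so 5 is optimal.

5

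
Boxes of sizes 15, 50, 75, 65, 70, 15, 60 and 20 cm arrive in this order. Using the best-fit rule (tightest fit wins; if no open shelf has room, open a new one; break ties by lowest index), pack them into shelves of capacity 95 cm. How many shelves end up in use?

  15 → shelf 1 (new)  [load 15/95]
  50 → shelf 1  [load 65/95]
  75 → shelf 2 (new)  [load 75/95]
  65 → shelf 3 (new)  [load 65/95]
  70 → shelf 4 (new)  [load 70/95]
  15 → shelf 2  [load 90/95]
  60 → shelf 5 (new)  [load 60/95]
  20 → shelf 4  [load 90/95]
5 shelves opened.

5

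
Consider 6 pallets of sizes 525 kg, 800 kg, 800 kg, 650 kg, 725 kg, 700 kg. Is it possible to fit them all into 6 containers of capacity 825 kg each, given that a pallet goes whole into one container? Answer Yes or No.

Yes

A valid assignment using 6 containers:
  container 1: 800 = 800
  container 2: 800 = 800
  container 3: 725 = 725
  container 4: 700 = 700
  container 5: 650 = 650
  container 6: 525 = 525
Every load is within 825 kg, so 6 containers suffice.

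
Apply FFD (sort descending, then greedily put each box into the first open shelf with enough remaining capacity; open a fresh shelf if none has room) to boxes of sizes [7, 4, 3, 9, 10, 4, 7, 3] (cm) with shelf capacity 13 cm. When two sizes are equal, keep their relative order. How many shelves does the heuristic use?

Sorted descending: 10, 9, 7, 7, 4, 4, 3, 3.
  10 → shelf 1 (new)  [load 10/13]
  9 → shelf 2 (new)  [load 9/13]
  7 → shelf 3 (new)  [load 7/13]
  7 → shelf 4 (new)  [load 7/13]
  4 → shelf 2  [load 13/13]
  4 → shelf 3  [load 11/13]
  3 → shelf 1  [load 13/13]
  3 → shelf 4  [load 10/13]
4 shelves opened.

4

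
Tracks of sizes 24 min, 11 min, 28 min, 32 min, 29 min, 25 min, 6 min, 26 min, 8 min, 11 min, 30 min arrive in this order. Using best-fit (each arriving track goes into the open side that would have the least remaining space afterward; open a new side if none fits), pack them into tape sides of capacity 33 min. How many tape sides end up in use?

8

  24 → side 1 (new)  [load 24/33]
  11 → side 2 (new)  [load 11/33]
  28 → side 3 (new)  [load 28/33]
  32 → side 4 (new)  [load 32/33]
  29 → side 5 (new)  [load 29/33]
  25 → side 6 (new)  [load 25/33]
  6 → side 6  [load 31/33]
  26 → side 7 (new)  [load 26/33]
  8 → side 1  [load 32/33]
  11 → side 2  [load 22/33]
  30 → side 8 (new)  [load 30/33]
8 tape sides opened.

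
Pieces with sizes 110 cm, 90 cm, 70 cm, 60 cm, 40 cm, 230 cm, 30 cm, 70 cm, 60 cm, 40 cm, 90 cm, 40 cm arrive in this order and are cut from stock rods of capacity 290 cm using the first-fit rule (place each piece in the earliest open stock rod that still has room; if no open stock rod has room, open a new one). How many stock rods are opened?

  110 → stock rod 1 (new)  [load 110/290]
  90 → stock rod 1  [load 200/290]
  70 → stock rod 1  [load 270/290]
  60 → stock rod 2 (new)  [load 60/290]
  40 → stock rod 2  [load 100/290]
  230 → stock rod 3 (new)  [load 230/290]
  30 → stock rod 2  [load 130/290]
  70 → stock rod 2  [load 200/290]
  60 → stock rod 2  [load 260/290]
  40 → stock rod 3  [load 270/290]
  90 → stock rod 4 (new)  [load 90/290]
  40 → stock rod 4  [load 130/290]
4 stock rods opened.

4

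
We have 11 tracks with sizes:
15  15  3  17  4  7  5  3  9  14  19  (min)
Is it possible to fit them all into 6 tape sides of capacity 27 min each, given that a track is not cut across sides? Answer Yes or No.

Yes

A valid assignment using 5 tape sides:
  side 1: 19 + 7 = 26
  side 2: 17 + 9 = 26
  side 3: 15 + 5 + 4 + 3 = 27
  side 4: 15 + 3 = 18
  side 5: 14 = 14
That uses only 5 ≤ 6, so 6 tape sides are enough.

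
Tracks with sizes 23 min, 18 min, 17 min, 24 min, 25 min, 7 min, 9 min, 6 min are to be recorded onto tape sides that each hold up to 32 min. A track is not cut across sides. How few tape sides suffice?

5

Total = 25 + 24 + 23 + 18 + 17 + 9 + 7 + 6 = 129 min.
Lower bound: ⌈129/32⌉ = 5 tape sides.
A packing using 5 tape sides:
  side 1: 25 + 7 = 32
  side 2: 24 + 6 = 30
  side 3: 23 + 9 = 32
  side 4: 18 = 18
  side 5: 17 = 17
This matches the lower bound, so 5 is optimal.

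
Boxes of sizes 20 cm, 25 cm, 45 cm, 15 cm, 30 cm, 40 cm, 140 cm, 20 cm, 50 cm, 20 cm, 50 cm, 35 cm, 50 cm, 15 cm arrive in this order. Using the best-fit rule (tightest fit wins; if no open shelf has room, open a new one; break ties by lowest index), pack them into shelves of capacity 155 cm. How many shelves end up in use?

4

  20 → shelf 1 (new)  [load 20/155]
  25 → shelf 1  [load 45/155]
  45 → shelf 1  [load 90/155]
  15 → shelf 1  [load 105/155]
  30 → shelf 1  [load 135/155]
  40 → shelf 2 (new)  [load 40/155]
  140 → shelf 3 (new)  [load 140/155]
  20 → shelf 1  [load 155/155]
  50 → shelf 2  [load 90/155]
  20 → shelf 2  [load 110/155]
  50 → shelf 4 (new)  [load 50/155]
  35 → shelf 2  [load 145/155]
  50 → shelf 4  [load 100/155]
  15 → shelf 3  [load 155/155]
4 shelves opened.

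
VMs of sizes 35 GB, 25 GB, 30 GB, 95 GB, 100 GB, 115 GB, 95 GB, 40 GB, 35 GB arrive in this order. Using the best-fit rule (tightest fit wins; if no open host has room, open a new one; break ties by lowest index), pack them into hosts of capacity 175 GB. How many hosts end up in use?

5

  35 → host 1 (new)  [load 35/175]
  25 → host 1  [load 60/175]
  30 → host 1  [load 90/175]
  95 → host 2 (new)  [load 95/175]
  100 → host 3 (new)  [load 100/175]
  115 → host 4 (new)  [load 115/175]
  95 → host 5 (new)  [load 95/175]
  40 → host 4  [load 155/175]
  35 → host 3  [load 135/175]
5 hosts opened.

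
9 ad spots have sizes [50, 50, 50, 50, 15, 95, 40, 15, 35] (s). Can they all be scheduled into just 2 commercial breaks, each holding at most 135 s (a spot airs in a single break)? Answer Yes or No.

No

Total = 400 s; ⌈400/135⌉ = 3.
At least 3 commercial breaks are required, but only 2 are allowed.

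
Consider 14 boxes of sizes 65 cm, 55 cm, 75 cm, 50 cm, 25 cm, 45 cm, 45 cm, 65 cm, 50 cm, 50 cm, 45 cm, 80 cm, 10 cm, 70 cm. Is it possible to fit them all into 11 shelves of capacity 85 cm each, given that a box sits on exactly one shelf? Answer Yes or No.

No

Total = 730 cm; ⌈730/85⌉ = 9.
12 boxes each exceed half the capacity and cannot share a shelf, forcing at least 12 shelves.
At least 12 shelves are required, but only 11 are allowed.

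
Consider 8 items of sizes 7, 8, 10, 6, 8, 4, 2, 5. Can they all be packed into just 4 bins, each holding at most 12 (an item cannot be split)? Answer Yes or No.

No

Total = 50; ⌈50/12⌉ = 5.
At least 5 bins are required, but only 4 are allowed.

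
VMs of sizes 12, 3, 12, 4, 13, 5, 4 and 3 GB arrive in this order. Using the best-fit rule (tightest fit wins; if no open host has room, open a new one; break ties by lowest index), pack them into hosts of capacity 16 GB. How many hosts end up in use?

4

  12 → host 1 (new)  [load 12/16]
  3 → host 1  [load 15/16]
  12 → host 2 (new)  [load 12/16]
  4 → host 2  [load 16/16]
  13 → host 3 (new)  [load 13/16]
  5 → host 4 (new)  [load 5/16]
  4 → host 4  [load 9/16]
  3 → host 3  [load 16/16]
4 hosts opened.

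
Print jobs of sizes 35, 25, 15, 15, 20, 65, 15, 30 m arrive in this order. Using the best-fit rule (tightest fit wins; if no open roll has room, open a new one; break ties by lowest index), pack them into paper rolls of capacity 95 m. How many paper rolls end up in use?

  35 → roll 1 (new)  [load 35/95]
  25 → roll 1  [load 60/95]
  15 → roll 1  [load 75/95]
  15 → roll 1  [load 90/95]
  20 → roll 2 (new)  [load 20/95]
  65 → roll 2  [load 85/95]
  15 → roll 3 (new)  [load 15/95]
  30 → roll 3  [load 45/95]
3 paper rolls opened.

3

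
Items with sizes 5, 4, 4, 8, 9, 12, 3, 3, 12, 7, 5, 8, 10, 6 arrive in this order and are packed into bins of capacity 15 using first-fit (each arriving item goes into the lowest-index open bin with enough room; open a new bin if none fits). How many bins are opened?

8

  5 → bin 1 (new)  [load 5/15]
  4 → bin 1  [load 9/15]
  4 → bin 1  [load 13/15]
  8 → bin 2 (new)  [load 8/15]
  9 → bin 3 (new)  [load 9/15]
  12 → bin 4 (new)  [load 12/15]
  3 → bin 2  [load 11/15]
  3 → bin 2  [load 14/15]
  12 → bin 5 (new)  [load 12/15]
  7 → bin 6 (new)  [load 7/15]
  5 → bin 3  [load 14/15]
  8 → bin 6  [load 15/15]
  10 → bin 7 (new)  [load 10/15]
  6 → bin 8 (new)  [load 6/15]
8 bins opened.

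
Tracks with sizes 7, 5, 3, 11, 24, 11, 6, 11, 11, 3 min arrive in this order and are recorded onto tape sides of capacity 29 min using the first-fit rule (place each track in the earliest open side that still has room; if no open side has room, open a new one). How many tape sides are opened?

4

  7 → side 1 (new)  [load 7/29]
  5 → side 1  [load 12/29]
  3 → side 1  [load 15/29]
  11 → side 1  [load 26/29]
  24 → side 2 (new)  [load 24/29]
  11 → side 3 (new)  [load 11/29]
  6 → side 3  [load 17/29]
  11 → side 3  [load 28/29]
  11 → side 4 (new)  [load 11/29]
  3 → side 1  [load 29/29]
4 tape sides opened.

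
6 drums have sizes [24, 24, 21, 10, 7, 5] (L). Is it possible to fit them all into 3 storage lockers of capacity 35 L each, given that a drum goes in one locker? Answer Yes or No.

Yes

A valid assignment using 3 storage lockers:
  locker 1: 24 + 10 = 34
  locker 2: 24 + 7 = 31
  locker 3: 21 + 5 = 26
Every load is within 35 L, so 3 storage lockers suffice.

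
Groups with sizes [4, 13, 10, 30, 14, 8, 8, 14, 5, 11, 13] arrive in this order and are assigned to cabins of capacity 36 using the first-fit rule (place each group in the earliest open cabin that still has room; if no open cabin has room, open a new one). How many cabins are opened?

4

  4 → cabin 1 (new)  [load 4/36]
  13 → cabin 1  [load 17/36]
  10 → cabin 1  [load 27/36]
  30 → cabin 2 (new)  [load 30/36]
  14 → cabin 3 (new)  [load 14/36]
  8 → cabin 1  [load 35/36]
  8 → cabin 3  [load 22/36]
  14 → cabin 3  [load 36/36]
  5 → cabin 2  [load 35/36]
  11 → cabin 4 (new)  [load 11/36]
  13 → cabin 4  [load 24/36]
4 cabins opened.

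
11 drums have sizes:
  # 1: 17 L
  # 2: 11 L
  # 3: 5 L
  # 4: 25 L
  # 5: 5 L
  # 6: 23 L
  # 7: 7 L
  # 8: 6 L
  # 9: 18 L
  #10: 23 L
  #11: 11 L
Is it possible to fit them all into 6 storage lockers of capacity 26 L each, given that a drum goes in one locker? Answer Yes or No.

No

Total = 151 L; ⌈151/26⌉ = 6.
The bound of 6 does not rule out 6, but exhaustive search shows no assignment into 6 storage lockers of capacity 26 L exists — the minimum is 7.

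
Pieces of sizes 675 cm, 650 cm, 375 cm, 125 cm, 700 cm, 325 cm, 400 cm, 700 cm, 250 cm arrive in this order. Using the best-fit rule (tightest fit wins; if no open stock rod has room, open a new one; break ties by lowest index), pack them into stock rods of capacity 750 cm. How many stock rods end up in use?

  675 → stock rod 1 (new)  [load 675/750]
  650 → stock rod 2 (new)  [load 650/750]
  375 → stock rod 3 (new)  [load 375/750]
  125 → stock rod 3  [load 500/750]
  700 → stock rod 4 (new)  [load 700/750]
  325 → stock rod 5 (new)  [load 325/750]
  400 → stock rod 5  [load 725/750]
  700 → stock rod 6 (new)  [load 700/750]
  250 → stock rod 3  [load 750/750]
6 stock rods opened.

6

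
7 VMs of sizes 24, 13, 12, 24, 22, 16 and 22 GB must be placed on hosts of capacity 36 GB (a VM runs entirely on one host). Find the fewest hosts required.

5

Total = 24 + 24 + 22 + 22 + 16 + 13 + 12 = 133 GB.
Lower bound: ⌈133/36⌉ = 4 hosts.
A packing using 5 hosts:
  host 1: 24 + 12 = 36
  host 2: 24 = 24
  host 3: 22 + 13 = 35
  host 4: 22 = 22
  host 5: 16 = 16
No arrangement into 4 hosts stays within capacity, so 5 is optimal.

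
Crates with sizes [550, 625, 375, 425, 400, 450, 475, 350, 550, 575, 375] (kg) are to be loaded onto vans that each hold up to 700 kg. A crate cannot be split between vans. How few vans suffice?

11

Total = 625 + 575 + 550 + 550 + 475 + 450 + 425 + 400 + 375 + 375 + 350 = 5150 kg.
Lower bound: ⌈5150/700⌉ = 8 vans.
Also, 10 crates each exceed 350 kg, and no two of those can share a van, so at least 10 vans are needed.
A packing using 11 vans:
  van 1: 625 = 625
  van 2: 575 = 575
  van 3: 550 = 550
  van 4: 550 = 550
  van 5: 475 = 475
  van 6: 450 = 450
  van 7: 425 = 425
  van 8: 400 = 400
  van 9: 375 = 375
  van 10: 375 = 375
  van 11: 350 = 350
No arrangement into 10 vans stays within capacity, so 11 is optimal.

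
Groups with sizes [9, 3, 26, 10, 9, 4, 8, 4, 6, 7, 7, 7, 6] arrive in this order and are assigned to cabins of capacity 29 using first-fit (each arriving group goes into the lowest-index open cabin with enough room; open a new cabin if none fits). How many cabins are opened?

4

  9 → cabin 1 (new)  [load 9/29]
  3 → cabin 1  [load 12/29]
  26 → cabin 2 (new)  [load 26/29]
  10 → cabin 1  [load 22/29]
  9 → cabin 3 (new)  [load 9/29]
  4 → cabin 1  [load 26/29]
  8 → cabin 3  [load 17/29]
  4 → cabin 3  [load 21/29]
  6 → cabin 3  [load 27/29]
  7 → cabin 4 (new)  [load 7/29]
  7 → cabin 4  [load 14/29]
  7 → cabin 4  [load 21/29]
  6 → cabin 4  [load 27/29]
4 cabins opened.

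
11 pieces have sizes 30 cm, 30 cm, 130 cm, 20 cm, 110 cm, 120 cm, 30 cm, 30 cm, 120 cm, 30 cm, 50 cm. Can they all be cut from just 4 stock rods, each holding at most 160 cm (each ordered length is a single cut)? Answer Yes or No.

No

Total = 700 cm; ⌈700/160⌉ = 5.
At least 5 stock rods are required, but only 4 are allowed.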